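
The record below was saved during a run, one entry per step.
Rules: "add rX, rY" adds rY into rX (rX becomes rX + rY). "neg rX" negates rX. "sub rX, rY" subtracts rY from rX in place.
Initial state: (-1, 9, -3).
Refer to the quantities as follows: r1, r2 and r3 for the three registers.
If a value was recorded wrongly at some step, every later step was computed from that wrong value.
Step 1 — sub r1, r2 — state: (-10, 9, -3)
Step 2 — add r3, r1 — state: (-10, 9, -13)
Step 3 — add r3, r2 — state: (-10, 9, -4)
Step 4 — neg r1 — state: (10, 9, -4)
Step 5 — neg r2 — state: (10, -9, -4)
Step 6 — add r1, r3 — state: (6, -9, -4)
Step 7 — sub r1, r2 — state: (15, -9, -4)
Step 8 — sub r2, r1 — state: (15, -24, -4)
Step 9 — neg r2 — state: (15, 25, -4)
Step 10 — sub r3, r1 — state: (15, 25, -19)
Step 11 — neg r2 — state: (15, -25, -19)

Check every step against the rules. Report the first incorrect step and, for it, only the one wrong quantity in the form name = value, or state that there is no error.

1. r1 = -1 - 9 = -10 (consistent with the record)
2. r3 = -3 + -10 = -13 (matches)
3. r3 = -13 + 9 = -4 (no discrepancy)
4. r1 = -(-10) = 10 (agrees with the record)
5. r2 = -(9) = -9 (in agreement)
6. r1 = 10 + -4 = 6 (no discrepancy)
7. r1 = 6 - -9 = 15 (agrees with the record)
8. r2 = -9 - 15 = -24 (checks out)
9. r2 = -(-24) = 24 (the record has a different value)
Step 9 is the first one off; corrected, r2 = 24.

step 9, r2 = 24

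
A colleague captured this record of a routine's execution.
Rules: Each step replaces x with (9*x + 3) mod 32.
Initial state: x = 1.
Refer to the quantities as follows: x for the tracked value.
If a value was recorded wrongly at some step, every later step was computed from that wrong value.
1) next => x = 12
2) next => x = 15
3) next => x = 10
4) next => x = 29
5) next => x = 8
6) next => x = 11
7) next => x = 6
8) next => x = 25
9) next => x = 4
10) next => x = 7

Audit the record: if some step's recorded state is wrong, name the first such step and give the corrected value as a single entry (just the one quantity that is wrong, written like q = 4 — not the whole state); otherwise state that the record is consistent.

Recomputing the run from the initial state:
step 1: x = 12
step 2: x = 15
step 3: x = 10
step 4: x = 29
step 5: x = 8
step 6: x = 11
step 7: x = 6
step 8: x = 25
step 9: x = 4
step 10: x = 7
This matches the record at every step.

no error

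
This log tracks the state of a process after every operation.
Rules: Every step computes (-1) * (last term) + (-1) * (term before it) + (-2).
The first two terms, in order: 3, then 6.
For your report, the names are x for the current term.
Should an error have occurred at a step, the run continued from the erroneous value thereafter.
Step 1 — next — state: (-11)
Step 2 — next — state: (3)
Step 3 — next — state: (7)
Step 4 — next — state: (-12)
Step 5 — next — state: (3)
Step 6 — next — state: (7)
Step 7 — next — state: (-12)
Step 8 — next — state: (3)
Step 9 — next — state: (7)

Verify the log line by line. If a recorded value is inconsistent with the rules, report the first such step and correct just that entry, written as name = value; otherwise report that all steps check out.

step 3, x = 6

Step 1: x = -1*(6) + (-1)*(3) + (-2) = -11 — no discrepancy.
Step 2: x = -1*(-11) + (-1)*(6) + (-2) = 3 — consistent with the log.
Step 3: x = -1*(3) + (-1)*(-11) + (-2) = 6 — the entry is off here.
Conclusion: step 3 carries the first error; the entry should be x = 6.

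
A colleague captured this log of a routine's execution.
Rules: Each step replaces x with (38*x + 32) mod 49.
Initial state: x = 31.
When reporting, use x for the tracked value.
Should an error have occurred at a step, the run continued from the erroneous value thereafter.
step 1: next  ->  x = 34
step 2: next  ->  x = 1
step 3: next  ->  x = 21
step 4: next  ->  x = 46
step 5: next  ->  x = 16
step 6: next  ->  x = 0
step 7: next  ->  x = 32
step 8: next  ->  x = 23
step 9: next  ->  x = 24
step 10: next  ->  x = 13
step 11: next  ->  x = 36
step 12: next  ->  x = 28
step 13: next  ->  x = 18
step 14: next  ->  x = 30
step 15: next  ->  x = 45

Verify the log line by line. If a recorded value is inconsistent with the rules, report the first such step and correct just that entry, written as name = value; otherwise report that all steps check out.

step 1: x = (38*31 + 32) mod 49 = 34 -> exactly as logged
step 2: x = (38*34 + 32) mod 49 = 1 -> consistent with the log
step 3: x = (38*1 + 32) mod 49 = 21 -> verified
step 4: x = (38*21 + 32) mod 49 = 46 -> no discrepancy
step 5: x = (38*46 + 32) mod 49 = 16 -> confirmed correct
step 6: x = (38*16 + 32) mod 49 = 3 -> this is not what the log shows
First deviation found at step 6; the corrected entry is x = 3.

step 6, x = 3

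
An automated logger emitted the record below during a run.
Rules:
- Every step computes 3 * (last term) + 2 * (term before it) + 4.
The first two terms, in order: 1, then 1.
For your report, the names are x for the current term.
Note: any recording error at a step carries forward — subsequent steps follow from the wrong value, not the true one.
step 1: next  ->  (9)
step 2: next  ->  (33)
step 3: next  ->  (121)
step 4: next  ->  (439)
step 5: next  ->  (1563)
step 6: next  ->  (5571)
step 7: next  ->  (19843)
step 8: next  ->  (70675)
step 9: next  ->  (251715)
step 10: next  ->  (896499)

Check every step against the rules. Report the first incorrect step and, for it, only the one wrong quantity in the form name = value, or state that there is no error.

1. x = 3*(1) + (2)*(1) + (4) = 9 (exactly as logged)
2. x = 3*(9) + (2)*(1) + (4) = 33 (agrees with the record)
3. x = 3*(33) + (2)*(9) + (4) = 121 (confirmed correct)
4. x = 3*(121) + (2)*(33) + (4) = 433 (not what was recorded)
That makes step 4 the first incorrect line — x = 433 is what it should show.

step 4, x = 433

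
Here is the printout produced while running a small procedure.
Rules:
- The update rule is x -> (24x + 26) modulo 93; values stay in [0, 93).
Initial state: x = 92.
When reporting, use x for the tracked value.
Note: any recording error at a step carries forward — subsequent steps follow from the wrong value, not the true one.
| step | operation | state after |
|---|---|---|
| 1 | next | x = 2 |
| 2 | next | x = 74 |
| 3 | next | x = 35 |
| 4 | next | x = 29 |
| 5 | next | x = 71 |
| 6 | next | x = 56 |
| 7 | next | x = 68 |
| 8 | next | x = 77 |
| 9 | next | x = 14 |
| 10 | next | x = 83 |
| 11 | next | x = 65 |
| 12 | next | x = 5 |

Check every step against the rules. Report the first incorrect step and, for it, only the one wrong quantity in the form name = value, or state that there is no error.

no error

Recomputing the run from the initial state:
step 1: x = 2
step 2: x = 74
step 3: x = 35
step 4: x = 29
step 5: x = 71
step 6: x = 56
step 7: x = 68
step 8: x = 77
step 9: x = 14
step 10: x = 83
step 11: x = 65
step 12: x = 5
This matches the printout at every step.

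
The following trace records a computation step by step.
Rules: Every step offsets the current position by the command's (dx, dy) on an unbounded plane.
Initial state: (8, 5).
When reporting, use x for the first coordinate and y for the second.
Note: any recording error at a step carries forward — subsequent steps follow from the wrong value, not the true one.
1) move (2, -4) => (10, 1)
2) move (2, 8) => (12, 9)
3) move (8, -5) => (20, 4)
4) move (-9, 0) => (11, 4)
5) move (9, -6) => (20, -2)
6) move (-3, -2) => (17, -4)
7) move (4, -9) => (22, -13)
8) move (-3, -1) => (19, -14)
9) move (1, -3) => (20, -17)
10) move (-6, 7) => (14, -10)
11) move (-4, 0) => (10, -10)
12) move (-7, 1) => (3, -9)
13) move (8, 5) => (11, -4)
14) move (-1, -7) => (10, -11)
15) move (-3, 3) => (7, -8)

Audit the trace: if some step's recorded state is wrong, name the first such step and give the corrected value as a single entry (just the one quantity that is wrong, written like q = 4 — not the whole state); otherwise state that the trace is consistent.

Recomputing the run from the initial state:
step 1: x = 10, y = 1
step 2: x = 12, y = 9
step 3: x = 20, y = 4
step 4: x = 11, y = 4
step 5: x = 20, y = -2
step 6: x = 17, y = -4
step 7: x = 21, y = -13
step 8: x = 18, y = -14
step 9: x = 19, y = -17
step 10: x = 13, y = -10
step 11: x = 9, y = -10
step 12: x = 2, y = -9
step 13: x = 10, y = -4
step 14: x = 9, y = -11
step 15: x = 6, y = -8
The first disagreement with the trace is at step 7, where the value should be x = 21.

step 7, x = 21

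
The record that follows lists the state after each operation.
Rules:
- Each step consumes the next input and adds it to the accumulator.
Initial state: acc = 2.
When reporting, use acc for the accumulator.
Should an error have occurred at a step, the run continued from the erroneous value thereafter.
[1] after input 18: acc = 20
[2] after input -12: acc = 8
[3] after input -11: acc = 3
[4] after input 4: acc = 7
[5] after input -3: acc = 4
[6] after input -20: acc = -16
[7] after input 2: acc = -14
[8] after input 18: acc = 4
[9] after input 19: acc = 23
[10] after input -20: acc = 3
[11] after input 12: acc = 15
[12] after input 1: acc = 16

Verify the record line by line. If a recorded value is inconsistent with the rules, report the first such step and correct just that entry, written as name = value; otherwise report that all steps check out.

Recomputing the run from the initial state:
step 1: acc = 20
step 2: acc = 8
step 3: acc = -3
step 4: acc = 1
step 5: acc = -2
step 6: acc = -22
step 7: acc = -20
step 8: acc = -2
step 9: acc = 17
step 10: acc = -3
step 11: acc = 9
step 12: acc = 10
The first disagreement with the record is at step 3, where the value should be acc = -3.

step 3, acc = -3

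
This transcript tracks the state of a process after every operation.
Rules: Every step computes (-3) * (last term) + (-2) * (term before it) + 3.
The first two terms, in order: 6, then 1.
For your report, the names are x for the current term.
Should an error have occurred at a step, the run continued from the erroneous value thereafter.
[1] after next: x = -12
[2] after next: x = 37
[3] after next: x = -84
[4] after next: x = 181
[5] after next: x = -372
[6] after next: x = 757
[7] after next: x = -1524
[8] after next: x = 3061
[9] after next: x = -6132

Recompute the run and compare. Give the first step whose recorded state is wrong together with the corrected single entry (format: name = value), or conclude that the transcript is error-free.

Step 1: x = -3*(1) + (-2)*(6) + (3) = -12 — verified.
Step 2: x = -3*(-12) + (-2)*(1) + (3) = 37 — agrees with the transcript.
Step 3: x = -3*(37) + (-2)*(-12) + (3) = -84 — matches.
Step 4: x = -3*(-84) + (-2)*(37) + (3) = 181 — consistent with the transcript.
Step 5: x = -3*(181) + (-2)*(-84) + (3) = -372 — agrees with the transcript.
Step 6: x = -3*(-372) + (-2)*(181) + (3) = 757 — in agreement.
Step 7: x = -3*(757) + (-2)*(-372) + (3) = -1524 — matches.
Step 8: x = -3*(-1524) + (-2)*(757) + (3) = 3061 — checks out.
Step 9: x = -3*(3061) + (-2)*(-1524) + (3) = -6132 — consistent with the transcript.
All steps check out; nothing to correct.

no error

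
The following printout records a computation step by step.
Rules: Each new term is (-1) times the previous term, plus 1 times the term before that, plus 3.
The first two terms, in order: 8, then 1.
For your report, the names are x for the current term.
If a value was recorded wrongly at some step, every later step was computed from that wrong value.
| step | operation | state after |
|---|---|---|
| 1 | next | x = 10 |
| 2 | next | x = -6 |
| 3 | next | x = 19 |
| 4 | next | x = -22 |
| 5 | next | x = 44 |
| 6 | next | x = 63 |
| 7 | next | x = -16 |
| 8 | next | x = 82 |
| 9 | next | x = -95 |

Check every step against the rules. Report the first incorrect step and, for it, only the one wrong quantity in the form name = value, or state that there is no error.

step 6, x = -63

Step 1: x = -1*(1) + (1)*(8) + (3) = 10 — exactly as logged.
Step 2: x = -1*(10) + (1)*(1) + (3) = -6 — same as recorded.
Step 3: x = -1*(-6) + (1)*(10) + (3) = 19 — checks out.
Step 4: x = -1*(19) + (1)*(-6) + (3) = -22 — no discrepancy.
Step 5: x = -1*(-22) + (1)*(19) + (3) = 44 — checks out.
Step 6: x = -1*(44) + (1)*(-22) + (3) = -63 — the recorded entry deviates here.
That makes step 6 the first incorrect line — x = -63 is what it should show.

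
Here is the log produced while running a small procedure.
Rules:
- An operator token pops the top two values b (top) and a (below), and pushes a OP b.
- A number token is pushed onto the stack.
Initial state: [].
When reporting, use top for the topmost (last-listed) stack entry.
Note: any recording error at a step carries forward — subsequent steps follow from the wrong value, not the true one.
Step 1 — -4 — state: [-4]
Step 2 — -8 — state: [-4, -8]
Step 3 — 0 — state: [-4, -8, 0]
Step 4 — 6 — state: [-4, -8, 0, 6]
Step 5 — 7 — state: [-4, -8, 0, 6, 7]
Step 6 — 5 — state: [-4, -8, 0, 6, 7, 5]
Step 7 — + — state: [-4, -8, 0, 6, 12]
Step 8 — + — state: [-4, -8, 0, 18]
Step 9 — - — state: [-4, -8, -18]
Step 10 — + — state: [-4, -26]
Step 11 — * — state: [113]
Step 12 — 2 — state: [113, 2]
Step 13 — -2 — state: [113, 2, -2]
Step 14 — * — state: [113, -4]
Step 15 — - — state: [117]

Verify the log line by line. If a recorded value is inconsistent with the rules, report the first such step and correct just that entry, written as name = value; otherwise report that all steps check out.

step 11, top = 104

Recomputing the run from the initial state:
step 1: [-4]
step 2: [-4, -8]
step 3: [-4, -8, 0]
step 4: [-4, -8, 0, 6]
step 5: [-4, -8, 0, 6, 7]
step 6: [-4, -8, 0, 6, 7, 5]
step 7: [-4, -8, 0, 6, 12]
step 8: [-4, -8, 0, 18]
step 9: [-4, -8, -18]
step 10: [-4, -26]
step 11: [104]
step 12: [104, 2]
step 13: [104, 2, -2]
step 14: [104, -4]
step 15: [108]
The first disagreement with the log is at step 11, where the value should be top = 104.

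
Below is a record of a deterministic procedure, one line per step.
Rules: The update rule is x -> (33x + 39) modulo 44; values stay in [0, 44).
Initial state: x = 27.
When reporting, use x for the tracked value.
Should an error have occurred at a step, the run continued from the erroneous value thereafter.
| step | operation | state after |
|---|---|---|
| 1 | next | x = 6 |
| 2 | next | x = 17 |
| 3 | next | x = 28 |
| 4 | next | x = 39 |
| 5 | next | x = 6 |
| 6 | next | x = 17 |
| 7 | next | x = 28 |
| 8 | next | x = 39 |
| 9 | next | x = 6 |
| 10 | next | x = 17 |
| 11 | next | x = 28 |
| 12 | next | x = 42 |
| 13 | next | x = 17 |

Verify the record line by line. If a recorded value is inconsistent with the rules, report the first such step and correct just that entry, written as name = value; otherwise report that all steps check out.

step 12, x = 39

1. x = (33*27 + 39) mod 44 = 6 (verified)
2. x = (33*6 + 39) mod 44 = 17 (no discrepancy)
3. x = (33*17 + 39) mod 44 = 28 (in agreement)
4. x = (33*28 + 39) mod 44 = 39 (checks out)
5. x = (33*39 + 39) mod 44 = 6 (checks out)
6. x = (33*6 + 39) mod 44 = 17 (no discrepancy)
7. x = (33*17 + 39) mod 44 = 28 (no discrepancy)
8. x = (33*28 + 39) mod 44 = 39 (checks out)
9. x = (33*39 + 39) mod 44 = 6 (checks out)
10. x = (33*6 + 39) mod 44 = 17 (agrees with the record)
11. x = (33*17 + 39) mod 44 = 28 (in agreement)
12. x = (33*28 + 39) mod 44 = 39 (first mismatch against the record)
That makes step 12 the first incorrect line — x = 39 is what it should show.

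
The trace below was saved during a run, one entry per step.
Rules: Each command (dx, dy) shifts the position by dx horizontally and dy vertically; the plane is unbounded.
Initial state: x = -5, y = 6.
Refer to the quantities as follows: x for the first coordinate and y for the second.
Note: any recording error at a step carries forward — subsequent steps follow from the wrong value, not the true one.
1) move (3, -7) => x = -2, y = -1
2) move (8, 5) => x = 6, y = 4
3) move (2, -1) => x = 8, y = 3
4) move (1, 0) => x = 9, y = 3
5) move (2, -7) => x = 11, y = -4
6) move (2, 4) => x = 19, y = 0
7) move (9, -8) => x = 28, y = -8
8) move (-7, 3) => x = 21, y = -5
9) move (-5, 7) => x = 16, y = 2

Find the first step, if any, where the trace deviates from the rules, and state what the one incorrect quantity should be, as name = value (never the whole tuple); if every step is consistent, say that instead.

1. x = -5 + (3) = -2, y = 6 + (-7) = -1 (in agreement)
2. x = -2 + (8) = 6, y = -1 + (5) = 4 (no discrepancy)
3. x = 6 + (2) = 8, y = 4 + (-1) = 3 (consistent with the trace)
4. x = 8 + (1) = 9, y = 3 + (0) = 3 (agrees with the trace)
5. x = 9 + (2) = 11, y = 3 + (-7) = -4 (agrees with the trace)
6. x = 11 + (2) = 13, y = -4 + (4) = 0 (the trace has a different value)
So the first discrepancy is step 6, where the right value is x = 13.

step 6, x = 13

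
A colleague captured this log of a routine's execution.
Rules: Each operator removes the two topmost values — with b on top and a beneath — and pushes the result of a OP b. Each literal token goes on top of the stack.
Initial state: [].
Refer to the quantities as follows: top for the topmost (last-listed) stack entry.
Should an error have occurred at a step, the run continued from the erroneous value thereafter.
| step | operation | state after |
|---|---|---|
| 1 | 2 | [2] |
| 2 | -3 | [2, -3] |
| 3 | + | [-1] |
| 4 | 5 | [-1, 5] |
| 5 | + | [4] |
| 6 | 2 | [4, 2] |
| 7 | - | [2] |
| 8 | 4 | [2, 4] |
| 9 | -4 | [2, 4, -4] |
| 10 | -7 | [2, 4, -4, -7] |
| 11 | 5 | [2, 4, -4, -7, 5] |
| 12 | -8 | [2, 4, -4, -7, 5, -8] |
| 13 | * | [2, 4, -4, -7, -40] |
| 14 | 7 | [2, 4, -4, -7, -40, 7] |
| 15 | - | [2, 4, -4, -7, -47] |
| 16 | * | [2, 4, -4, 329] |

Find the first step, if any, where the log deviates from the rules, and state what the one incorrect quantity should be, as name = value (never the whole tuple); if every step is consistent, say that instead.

no error

Step 1: push 2: top = 2 — no discrepancy.
Step 2: push -3: top = -3 — no discrepancy.
Step 3: 2 + -3 = -1 — verified.
Step 4: push 5: top = 5 — checks out.
Step 5: -1 + 5 = 4 — checks out.
Step 6: push 2: top = 2 — same as recorded.
Step 7: 4 - 2 = 2 — matches.
Step 8: push 4: top = 4 — no discrepancy.
Step 9: push -4: top = -4 — checks out.
Step 10: push -7: top = -7 — agrees with the log.
Step 11: push 5: top = 5 — agrees with the log.
Step 12: push -8: top = -8 — consistent with the log.
Step 13: 5 * -8 = -40 — matches.
Step 14: push 7: top = 7 — checks out.
Step 15: -40 - 7 = -47 — confirmed correct.
Step 16: -7 * -47 = 329 — matches.
Each recorded entry agrees with the recomputation.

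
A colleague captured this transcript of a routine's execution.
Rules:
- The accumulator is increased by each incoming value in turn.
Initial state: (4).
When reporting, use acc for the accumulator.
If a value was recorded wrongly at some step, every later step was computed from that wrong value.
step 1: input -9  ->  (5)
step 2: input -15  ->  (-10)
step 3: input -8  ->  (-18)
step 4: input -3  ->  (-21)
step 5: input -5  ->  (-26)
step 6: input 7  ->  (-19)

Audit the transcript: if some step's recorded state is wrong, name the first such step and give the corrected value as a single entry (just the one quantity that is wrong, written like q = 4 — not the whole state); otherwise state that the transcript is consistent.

1. acc = 4 + -9 = -5 (the entry is off here)
Conclusion: step 1 carries the first error; the entry should be acc = -5.

step 1, acc = -5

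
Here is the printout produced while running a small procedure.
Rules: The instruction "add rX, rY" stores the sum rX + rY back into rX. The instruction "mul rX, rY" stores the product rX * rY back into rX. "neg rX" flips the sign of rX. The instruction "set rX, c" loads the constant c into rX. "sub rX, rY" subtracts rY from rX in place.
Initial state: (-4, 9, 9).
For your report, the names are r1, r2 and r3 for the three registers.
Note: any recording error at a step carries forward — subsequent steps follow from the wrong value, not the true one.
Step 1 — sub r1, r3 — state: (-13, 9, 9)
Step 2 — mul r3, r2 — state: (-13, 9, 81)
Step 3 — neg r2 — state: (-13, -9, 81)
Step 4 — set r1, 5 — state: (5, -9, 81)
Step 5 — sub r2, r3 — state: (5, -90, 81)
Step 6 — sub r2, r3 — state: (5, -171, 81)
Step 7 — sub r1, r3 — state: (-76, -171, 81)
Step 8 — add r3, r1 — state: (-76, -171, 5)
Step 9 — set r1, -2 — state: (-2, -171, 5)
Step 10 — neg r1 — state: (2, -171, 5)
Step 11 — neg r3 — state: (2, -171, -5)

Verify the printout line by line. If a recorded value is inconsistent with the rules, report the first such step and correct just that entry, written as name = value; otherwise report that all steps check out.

no error

1. r1 = -4 - 9 = -13 (agrees with the printout)
2. r3 = 9 * 9 = 81 (verified)
3. r2 = -(9) = -9 (checks out)
4. r1 = 5 (no discrepancy)
5. r2 = -9 - 81 = -90 (checks out)
6. r2 = -90 - 81 = -171 (matches)
7. r1 = 5 - 81 = -76 (consistent with the printout)
8. r3 = 81 + -76 = 5 (no discrepancy)
9. r1 = -2 (matches)
10. r1 = -(-2) = 2 (exactly as logged)
11. r3 = -(5) = -5 (exactly as logged)
All steps check out; nothing to correct.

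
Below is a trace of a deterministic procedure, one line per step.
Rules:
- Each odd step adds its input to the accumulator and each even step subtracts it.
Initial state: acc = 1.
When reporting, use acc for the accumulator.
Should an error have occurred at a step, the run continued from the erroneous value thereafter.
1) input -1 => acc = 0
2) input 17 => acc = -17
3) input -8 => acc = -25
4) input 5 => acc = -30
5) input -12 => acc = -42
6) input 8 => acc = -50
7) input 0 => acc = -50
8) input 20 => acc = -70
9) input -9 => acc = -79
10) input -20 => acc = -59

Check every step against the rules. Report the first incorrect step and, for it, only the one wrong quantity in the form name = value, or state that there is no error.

no error

1. acc = 1 + -1 = 0 (no discrepancy)
2. acc = 0 - 17 = -17 (confirmed correct)
3. acc = -17 + -8 = -25 (verified)
4. acc = -25 - 5 = -30 (verified)
5. acc = -30 + -12 = -42 (consistent with the trace)
6. acc = -42 - 8 = -50 (matches)
7. acc = -50 + 0 = -50 (no discrepancy)
8. acc = -50 - 20 = -70 (confirmed correct)
9. acc = -70 + -9 = -79 (verified)
10. acc = -79 - -20 = -59 (no discrepancy)
All entries verified; no error found.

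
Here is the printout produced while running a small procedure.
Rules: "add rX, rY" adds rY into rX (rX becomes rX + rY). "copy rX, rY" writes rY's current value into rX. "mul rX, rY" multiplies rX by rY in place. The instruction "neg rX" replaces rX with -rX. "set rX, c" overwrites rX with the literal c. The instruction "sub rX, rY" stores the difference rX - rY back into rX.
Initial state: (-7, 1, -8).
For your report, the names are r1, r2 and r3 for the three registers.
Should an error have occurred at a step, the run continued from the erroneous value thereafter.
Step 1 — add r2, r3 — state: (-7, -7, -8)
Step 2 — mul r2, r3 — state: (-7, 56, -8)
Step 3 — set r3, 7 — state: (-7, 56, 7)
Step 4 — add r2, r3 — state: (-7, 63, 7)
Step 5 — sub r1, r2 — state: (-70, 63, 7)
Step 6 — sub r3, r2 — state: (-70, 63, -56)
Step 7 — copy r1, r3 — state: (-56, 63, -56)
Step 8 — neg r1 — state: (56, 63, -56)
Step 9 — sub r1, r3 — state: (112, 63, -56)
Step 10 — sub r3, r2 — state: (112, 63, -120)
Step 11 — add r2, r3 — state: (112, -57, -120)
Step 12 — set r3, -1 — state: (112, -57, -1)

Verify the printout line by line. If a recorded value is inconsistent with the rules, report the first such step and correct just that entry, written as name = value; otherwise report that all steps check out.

step 1: r2 = 1 + -8 = -7 -> same as recorded
step 2: r2 = -7 * -8 = 56 -> confirmed correct
step 3: r3 = 7 -> checks out
step 4: r2 = 56 + 7 = 63 -> consistent with the printout
step 5: r1 = -7 - 63 = -70 -> consistent with the printout
step 6: r3 = 7 - 63 = -56 -> checks out
step 7: r1 = -56 -> checks out
step 8: r1 = -(-56) = 56 -> consistent with the printout
step 9: r1 = 56 - -56 = 112 -> checks out
step 10: r3 = -56 - 63 = -119 -> a discrepancy with the printout
The audit stops at step 10: the recorded entry is wrong and should be r3 = -119.

step 10, r3 = -119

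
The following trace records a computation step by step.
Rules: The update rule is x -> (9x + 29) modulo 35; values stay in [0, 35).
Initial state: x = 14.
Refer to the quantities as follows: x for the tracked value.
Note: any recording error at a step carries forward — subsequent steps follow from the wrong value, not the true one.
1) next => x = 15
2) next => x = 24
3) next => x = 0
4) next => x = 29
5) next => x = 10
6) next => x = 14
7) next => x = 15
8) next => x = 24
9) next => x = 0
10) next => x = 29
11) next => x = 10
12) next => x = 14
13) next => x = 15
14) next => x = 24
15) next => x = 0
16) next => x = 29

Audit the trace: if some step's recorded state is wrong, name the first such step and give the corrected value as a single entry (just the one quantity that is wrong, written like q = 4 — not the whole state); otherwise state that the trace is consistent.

1. x = (9*14 + 29) mod 35 = 15 (confirmed correct)
2. x = (9*15 + 29) mod 35 = 24 (consistent with the trace)
3. x = (9*24 + 29) mod 35 = 0 (same as recorded)
4. x = (9*0 + 29) mod 35 = 29 (confirmed correct)
5. x = (9*29 + 29) mod 35 = 10 (no discrepancy)
6. x = (9*10 + 29) mod 35 = 14 (agrees with the trace)
7. x = (9*14 + 29) mod 35 = 15 (exactly as logged)
8. x = (9*15 + 29) mod 35 = 24 (confirmed correct)
9. x = (9*24 + 29) mod 35 = 0 (checks out)
10. x = (9*0 + 29) mod 35 = 29 (no discrepancy)
11. x = (9*29 + 29) mod 35 = 10 (verified)
12. x = (9*10 + 29) mod 35 = 14 (exactly as logged)
13. x = (9*14 + 29) mod 35 = 15 (no discrepancy)
14. x = (9*15 + 29) mod 35 = 24 (agrees with the trace)
15. x = (9*24 + 29) mod 35 = 0 (same as recorded)
16. x = (9*0 + 29) mod 35 = 29 (same as recorded)
Every step is consistent.

no error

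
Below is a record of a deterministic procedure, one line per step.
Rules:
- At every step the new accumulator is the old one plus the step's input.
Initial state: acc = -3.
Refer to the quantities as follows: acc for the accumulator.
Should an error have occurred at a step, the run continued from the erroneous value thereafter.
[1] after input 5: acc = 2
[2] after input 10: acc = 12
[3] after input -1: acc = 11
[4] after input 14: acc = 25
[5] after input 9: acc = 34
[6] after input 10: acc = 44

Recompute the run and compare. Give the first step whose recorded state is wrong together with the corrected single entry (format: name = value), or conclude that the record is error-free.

Recomputing the run from the initial state:
step 1: acc = 2
step 2: acc = 12
step 3: acc = 11
step 4: acc = 25
step 5: acc = 34
step 6: acc = 44
This matches the record at every step.

no error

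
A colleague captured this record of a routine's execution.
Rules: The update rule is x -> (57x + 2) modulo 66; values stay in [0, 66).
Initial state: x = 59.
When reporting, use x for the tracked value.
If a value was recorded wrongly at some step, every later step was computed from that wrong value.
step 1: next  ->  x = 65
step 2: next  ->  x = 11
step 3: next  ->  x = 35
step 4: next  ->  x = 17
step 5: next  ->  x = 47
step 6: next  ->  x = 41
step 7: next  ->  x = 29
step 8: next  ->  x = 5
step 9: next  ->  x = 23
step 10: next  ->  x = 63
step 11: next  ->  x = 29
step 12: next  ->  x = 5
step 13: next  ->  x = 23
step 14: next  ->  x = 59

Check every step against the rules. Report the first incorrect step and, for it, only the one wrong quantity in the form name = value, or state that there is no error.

step 1: x = (57*59 + 2) mod 66 = 65 -> confirmed correct
step 2: x = (57*65 + 2) mod 66 = 11 -> checks out
step 3: x = (57*11 + 2) mod 66 = 35 -> exactly as logged
step 4: x = (57*35 + 2) mod 66 = 17 -> no discrepancy
step 5: x = (57*17 + 2) mod 66 = 47 -> exactly as logged
step 6: x = (57*47 + 2) mod 66 = 41 -> agrees with the record
step 7: x = (57*41 + 2) mod 66 = 29 -> exactly as logged
step 8: x = (57*29 + 2) mod 66 = 5 -> agrees with the record
step 9: x = (57*5 + 2) mod 66 = 23 -> verified
step 10: x = (57*23 + 2) mod 66 = 59 -> the recorded entry deviates here
Step 10 is the first one off; corrected, x = 59.

step 10, x = 59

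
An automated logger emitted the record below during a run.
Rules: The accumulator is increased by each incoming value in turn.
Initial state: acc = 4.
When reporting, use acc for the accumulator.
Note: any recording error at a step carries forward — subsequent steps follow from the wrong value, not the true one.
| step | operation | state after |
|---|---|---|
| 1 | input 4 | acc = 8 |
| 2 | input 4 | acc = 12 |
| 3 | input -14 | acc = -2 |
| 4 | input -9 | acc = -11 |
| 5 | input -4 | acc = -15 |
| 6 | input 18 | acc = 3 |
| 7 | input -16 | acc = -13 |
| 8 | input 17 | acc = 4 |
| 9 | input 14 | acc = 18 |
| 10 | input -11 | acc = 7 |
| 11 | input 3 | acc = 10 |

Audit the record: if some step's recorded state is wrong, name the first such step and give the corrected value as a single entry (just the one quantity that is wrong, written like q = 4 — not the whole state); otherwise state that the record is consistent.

1. acc = 4 + 4 = 8 (verified)
2. acc = 8 + 4 = 12 (confirmed correct)
3. acc = 12 + -14 = -2 (checks out)
4. acc = -2 + -9 = -11 (exactly as logged)
5. acc = -11 + -4 = -15 (no discrepancy)
6. acc = -15 + 18 = 3 (matches)
7. acc = 3 + -16 = -13 (checks out)
8. acc = -13 + 17 = 4 (same as recorded)
9. acc = 4 + 14 = 18 (checks out)
10. acc = 18 + -11 = 7 (in agreement)
11. acc = 7 + 3 = 10 (no discrepancy)
Every step is consistent.

no error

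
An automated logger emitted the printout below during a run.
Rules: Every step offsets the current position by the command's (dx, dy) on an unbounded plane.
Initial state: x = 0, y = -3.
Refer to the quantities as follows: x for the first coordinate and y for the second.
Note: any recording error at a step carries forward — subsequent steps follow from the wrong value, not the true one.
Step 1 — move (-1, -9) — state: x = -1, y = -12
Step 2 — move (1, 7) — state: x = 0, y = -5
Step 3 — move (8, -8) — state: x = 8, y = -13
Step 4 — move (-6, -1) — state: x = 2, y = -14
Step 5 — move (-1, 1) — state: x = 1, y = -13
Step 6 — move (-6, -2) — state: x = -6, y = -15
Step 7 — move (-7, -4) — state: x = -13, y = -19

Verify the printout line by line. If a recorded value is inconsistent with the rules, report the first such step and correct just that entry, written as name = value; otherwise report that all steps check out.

step 6, x = -5

Step 1: x = 0 + (-1) = -1, y = -3 + (-9) = -12 — in agreement.
Step 2: x = -1 + (1) = 0, y = -12 + (7) = -5 — consistent with the printout.
Step 3: x = 0 + (8) = 8, y = -5 + (-8) = -13 — consistent with the printout.
Step 4: x = 8 + (-6) = 2, y = -13 + (-1) = -14 — same as recorded.
Step 5: x = 2 + (-1) = 1, y = -14 + (1) = -13 — no discrepancy.
Step 6: x = 1 + (-6) = -5, y = -13 + (-2) = -15 — not what was recorded.
The audit stops at step 6: the recorded entry is wrong and should be x = -5.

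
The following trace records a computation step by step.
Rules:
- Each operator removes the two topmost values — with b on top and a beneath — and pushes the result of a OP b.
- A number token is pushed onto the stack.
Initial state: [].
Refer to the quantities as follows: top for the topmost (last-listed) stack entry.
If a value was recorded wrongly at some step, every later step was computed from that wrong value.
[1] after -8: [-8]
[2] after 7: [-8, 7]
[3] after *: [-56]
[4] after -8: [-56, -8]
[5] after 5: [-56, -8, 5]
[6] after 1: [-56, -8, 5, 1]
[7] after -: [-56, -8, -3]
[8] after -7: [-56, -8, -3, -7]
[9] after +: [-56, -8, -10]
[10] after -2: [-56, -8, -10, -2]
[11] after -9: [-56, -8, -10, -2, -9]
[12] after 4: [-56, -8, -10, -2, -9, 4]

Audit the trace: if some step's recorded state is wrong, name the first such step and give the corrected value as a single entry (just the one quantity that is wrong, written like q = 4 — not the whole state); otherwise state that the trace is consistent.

step 1: push -8: top = -8 -> exactly as logged
step 2: push 7: top = 7 -> no discrepancy
step 3: -8 * 7 = -56 -> agrees with the trace
step 4: push -8: top = -8 -> no discrepancy
step 5: push 5: top = 5 -> agrees with the trace
step 6: push 1: top = 1 -> confirmed correct
step 7: 5 - 1 = 4 -> the trace disagrees here
The earliest wrong entry is at step 7: it should read top = 4.

step 7, top = 4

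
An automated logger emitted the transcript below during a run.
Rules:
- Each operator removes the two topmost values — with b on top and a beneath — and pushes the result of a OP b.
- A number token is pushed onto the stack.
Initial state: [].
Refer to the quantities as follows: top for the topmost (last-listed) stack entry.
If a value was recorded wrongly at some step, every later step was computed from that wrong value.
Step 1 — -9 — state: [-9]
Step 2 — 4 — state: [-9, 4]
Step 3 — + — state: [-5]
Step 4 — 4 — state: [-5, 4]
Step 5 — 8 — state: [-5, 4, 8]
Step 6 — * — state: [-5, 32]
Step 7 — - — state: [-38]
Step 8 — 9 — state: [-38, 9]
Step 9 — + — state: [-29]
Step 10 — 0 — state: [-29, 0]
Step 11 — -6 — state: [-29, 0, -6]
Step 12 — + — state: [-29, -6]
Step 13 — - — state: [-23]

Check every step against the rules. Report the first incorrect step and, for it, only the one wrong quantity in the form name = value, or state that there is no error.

step 7, top = -37

Recomputing the run from the initial state:
step 1: [-9]
step 2: [-9, 4]
step 3: [-5]
step 4: [-5, 4]
step 5: [-5, 4, 8]
step 6: [-5, 32]
step 7: [-37]
step 8: [-37, 9]
step 9: [-28]
step 10: [-28, 0]
step 11: [-28, 0, -6]
step 12: [-28, -6]
step 13: [-22]
The first disagreement with the transcript is at step 7, where the value should be top = -37.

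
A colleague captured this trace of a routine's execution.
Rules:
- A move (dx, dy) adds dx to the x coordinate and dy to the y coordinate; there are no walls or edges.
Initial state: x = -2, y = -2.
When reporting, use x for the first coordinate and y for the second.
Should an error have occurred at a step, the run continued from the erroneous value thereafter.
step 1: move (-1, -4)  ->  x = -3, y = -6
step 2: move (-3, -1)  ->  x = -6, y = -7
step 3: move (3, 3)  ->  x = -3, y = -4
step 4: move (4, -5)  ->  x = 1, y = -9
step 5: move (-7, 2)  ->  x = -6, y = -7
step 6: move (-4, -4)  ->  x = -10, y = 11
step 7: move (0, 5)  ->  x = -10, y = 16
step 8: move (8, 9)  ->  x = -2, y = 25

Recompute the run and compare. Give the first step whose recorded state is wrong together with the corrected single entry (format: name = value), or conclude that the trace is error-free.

step 6, y = -11

1. x = -2 + (-1) = -3, y = -2 + (-4) = -6 (agrees with the trace)
2. x = -3 + (-3) = -6, y = -6 + (-1) = -7 (verified)
3. x = -6 + (3) = -3, y = -7 + (3) = -4 (checks out)
4. x = -3 + (4) = 1, y = -4 + (-5) = -9 (exactly as logged)
5. x = 1 + (-7) = -6, y = -9 + (2) = -7 (no discrepancy)
6. x = -6 + (-4) = -10, y = -7 + (-4) = -11 (the recorded entry deviates here)
First incorrect step: 6; the correct value is y = -11.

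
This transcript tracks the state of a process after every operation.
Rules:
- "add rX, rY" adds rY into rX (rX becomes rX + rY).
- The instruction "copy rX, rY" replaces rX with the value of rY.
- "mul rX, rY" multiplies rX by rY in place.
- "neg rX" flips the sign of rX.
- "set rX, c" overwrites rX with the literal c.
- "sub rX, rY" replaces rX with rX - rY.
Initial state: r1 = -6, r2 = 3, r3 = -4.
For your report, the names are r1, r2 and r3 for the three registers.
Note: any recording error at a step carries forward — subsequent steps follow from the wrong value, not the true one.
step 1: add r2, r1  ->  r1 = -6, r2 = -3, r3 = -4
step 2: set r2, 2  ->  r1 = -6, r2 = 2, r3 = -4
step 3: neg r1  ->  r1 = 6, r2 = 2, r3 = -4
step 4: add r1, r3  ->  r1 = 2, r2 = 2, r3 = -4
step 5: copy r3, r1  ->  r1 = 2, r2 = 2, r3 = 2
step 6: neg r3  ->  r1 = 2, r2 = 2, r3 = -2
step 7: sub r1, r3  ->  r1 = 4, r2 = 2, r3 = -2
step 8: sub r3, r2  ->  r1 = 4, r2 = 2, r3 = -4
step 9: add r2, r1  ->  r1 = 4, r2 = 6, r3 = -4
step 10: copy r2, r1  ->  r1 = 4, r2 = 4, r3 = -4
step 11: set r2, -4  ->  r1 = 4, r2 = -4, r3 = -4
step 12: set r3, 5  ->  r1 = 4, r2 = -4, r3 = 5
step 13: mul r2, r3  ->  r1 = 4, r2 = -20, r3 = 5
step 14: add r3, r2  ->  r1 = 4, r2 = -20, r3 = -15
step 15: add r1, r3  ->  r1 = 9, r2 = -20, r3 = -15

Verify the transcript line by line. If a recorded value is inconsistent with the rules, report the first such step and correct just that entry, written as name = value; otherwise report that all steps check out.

1. r2 = 3 + -6 = -3 (matches)
2. r2 = 2 (confirmed correct)
3. r1 = -(-6) = 6 (exactly as logged)
4. r1 = 6 + -4 = 2 (verified)
5. r3 = 2 (exactly as logged)
6. r3 = -(2) = -2 (exactly as logged)
7. r1 = 2 - -2 = 4 (same as recorded)
8. r3 = -2 - 2 = -4 (matches)
9. r2 = 2 + 4 = 6 (exactly as logged)
10. r2 = 4 (same as recorded)
11. r2 = -4 (exactly as logged)
12. r3 = 5 (checks out)
13. r2 = -4 * 5 = -20 (matches)
14. r3 = 5 + -20 = -15 (matches)
15. r1 = 4 + -15 = -11 (the transcript disagrees here)
Step 15 is the first one off; corrected, r1 = -11.

step 15, r1 = -11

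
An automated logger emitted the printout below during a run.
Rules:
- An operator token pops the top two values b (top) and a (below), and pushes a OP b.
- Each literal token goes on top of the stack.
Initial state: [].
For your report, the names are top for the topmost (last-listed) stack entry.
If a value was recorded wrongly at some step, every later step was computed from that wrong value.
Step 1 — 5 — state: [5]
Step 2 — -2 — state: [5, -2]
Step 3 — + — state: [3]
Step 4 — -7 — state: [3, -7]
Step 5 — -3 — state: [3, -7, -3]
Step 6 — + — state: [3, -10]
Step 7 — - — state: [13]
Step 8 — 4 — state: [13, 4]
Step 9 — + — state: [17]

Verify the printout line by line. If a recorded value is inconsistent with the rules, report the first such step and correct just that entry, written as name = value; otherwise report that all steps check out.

no error

1. push 5: top = 5 (in agreement)
2. push -2: top = -2 (checks out)
3. 5 + -2 = 3 (agrees with the printout)
4. push -7: top = -7 (verified)
5. push -3: top = -3 (same as recorded)
6. -7 + -3 = -10 (in agreement)
7. 3 - -10 = 13 (confirmed correct)
8. push 4: top = 4 (verified)
9. 13 + 4 = 17 (verified)
All steps check out; nothing to correct.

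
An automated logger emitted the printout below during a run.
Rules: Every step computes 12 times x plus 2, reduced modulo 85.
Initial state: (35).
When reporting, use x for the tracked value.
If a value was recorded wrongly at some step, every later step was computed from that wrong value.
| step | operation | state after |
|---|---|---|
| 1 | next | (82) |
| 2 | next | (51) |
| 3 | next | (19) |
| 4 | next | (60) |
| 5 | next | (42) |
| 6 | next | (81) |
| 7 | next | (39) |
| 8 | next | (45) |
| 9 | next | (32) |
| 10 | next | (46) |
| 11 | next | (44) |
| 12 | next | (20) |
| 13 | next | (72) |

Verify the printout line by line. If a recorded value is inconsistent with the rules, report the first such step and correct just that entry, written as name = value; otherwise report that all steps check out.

Recomputing the run from the initial state:
step 1: x = 82
step 2: x = 51
step 3: x = 19
step 4: x = 60
step 5: x = 42
step 6: x = 81
step 7: x = 39
step 8: x = 45
step 9: x = 32
step 10: x = 46
step 11: x = 44
step 12: x = 20
step 13: x = 72
This matches the printout at every step.

no error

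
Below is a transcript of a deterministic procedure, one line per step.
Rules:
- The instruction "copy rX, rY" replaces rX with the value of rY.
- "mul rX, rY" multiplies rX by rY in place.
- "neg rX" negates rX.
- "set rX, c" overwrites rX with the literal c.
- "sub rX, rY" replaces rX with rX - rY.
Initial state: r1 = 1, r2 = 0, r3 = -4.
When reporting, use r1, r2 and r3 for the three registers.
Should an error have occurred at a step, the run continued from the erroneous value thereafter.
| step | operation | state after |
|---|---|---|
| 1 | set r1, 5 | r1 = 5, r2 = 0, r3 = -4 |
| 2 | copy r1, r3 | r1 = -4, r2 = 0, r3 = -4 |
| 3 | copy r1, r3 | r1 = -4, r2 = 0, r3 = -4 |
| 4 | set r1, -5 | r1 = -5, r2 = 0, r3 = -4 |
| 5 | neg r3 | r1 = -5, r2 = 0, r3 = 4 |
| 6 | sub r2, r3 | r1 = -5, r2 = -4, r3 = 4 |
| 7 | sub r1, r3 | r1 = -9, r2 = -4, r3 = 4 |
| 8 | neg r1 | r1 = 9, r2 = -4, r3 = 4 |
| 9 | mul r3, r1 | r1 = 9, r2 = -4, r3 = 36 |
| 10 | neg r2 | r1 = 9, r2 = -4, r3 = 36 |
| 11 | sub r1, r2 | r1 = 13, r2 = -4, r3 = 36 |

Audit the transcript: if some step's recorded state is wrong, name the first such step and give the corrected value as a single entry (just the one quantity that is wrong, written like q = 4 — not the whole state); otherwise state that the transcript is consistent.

step 10, r2 = 4

Step 1: r1 = 5 — confirmed correct.
Step 2: r1 = -4 — exactly as logged.
Step 3: r1 = -4 — consistent with the transcript.
Step 4: r1 = -5 — confirmed correct.
Step 5: r3 = -(-4) = 4 — same as recorded.
Step 6: r2 = 0 - 4 = -4 — no discrepancy.
Step 7: r1 = -5 - 4 = -9 — verified.
Step 8: r1 = -(-9) = 9 — consistent with the transcript.
Step 9: r3 = 4 * 9 = 36 — consistent with the transcript.
Step 10: r2 = -(-4) = 4 — first mismatch against the transcript.
The audit stops at step 10: the recorded entry is wrong and should be r2 = 4.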